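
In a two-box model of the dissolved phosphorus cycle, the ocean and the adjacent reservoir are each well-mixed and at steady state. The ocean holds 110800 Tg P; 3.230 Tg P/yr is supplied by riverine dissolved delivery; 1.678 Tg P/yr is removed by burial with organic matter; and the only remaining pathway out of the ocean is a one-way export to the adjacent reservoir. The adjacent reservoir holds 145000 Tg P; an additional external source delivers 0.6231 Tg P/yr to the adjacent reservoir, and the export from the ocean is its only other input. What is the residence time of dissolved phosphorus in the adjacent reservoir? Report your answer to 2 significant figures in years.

Balance the ocean: ΣF_in = 3.2300 Tg P/yr.
Export to the adjacent reservoir = ΣF_in − (1.678) = 1.5520 Tg P/yr.
Total input to the adjacent reservoir = 1.5520 + 0.6231 = 2.1751 Tg P/yr; at steady state this equals its total output.
τ = M / F = 145000 / 2.1751 = 66660 yr.

67000 yr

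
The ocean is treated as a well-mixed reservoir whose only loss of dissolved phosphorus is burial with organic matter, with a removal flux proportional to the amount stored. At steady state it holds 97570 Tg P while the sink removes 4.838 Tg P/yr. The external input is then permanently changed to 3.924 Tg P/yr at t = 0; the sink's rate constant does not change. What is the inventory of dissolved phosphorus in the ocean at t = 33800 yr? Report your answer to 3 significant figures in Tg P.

82600 Tg P

Residence time τ = M₀/F₀ = 20170 yr. The eventual steady state is M_∞ = M₀·(F₁/F₀) = 97570 × 3.924/4.838 = 79137 Tg P.
The anomaly ΔM(t) = M(t) − M_∞ decays as ΔM₀·e^(−t/τ) with ΔM₀ = 97570 − 79137 = 18430 Tg P.
At t = 33800 yr, e^(−t/τ) = e^(−1.676) = 0.1871, so ΔM = 3449 Tg P and M = 79137 + 3449 = 82586 Tg P.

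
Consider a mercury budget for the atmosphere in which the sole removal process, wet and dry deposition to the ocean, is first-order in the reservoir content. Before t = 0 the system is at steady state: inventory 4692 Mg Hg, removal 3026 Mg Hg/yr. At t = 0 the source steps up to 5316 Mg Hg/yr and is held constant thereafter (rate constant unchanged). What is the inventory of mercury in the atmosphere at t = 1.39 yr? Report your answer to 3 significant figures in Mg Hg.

The sink rate constant is k = F₀/M₀ = 3026/4692 = 0.6449 yr⁻¹.
Solving dM/dt = F₁ − kM with M(0) = M₀ gives M(t) = F₁/k + (M₀ − F₁/k)·e^(−kt).
F₁/k = 5316/0.6449 = 8242.8 Mg Hg; kt = 0.6449 × 1.39 = 0.8964, e^(−kt) = 0.4080.
M(1.39) = 8242.8 + (4692 − 8242.8) × 0.4080 = 8242.8 − 1449 = 6794.0 Mg Hg.

6790 Mg Hg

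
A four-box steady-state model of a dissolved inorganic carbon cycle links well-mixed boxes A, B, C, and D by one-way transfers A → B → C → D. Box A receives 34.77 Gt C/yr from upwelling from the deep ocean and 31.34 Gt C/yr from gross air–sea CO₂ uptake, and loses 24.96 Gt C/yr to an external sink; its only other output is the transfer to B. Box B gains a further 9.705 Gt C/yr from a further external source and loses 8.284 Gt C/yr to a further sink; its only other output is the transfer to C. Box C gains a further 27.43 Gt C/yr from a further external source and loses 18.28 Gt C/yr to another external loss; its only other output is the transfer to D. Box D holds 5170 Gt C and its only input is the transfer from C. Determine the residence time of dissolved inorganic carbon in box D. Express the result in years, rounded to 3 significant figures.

100 yr

Box A: F(A→B) = (34.77 + 31.34) − 24.96 = 41.150 Gt C/yr.
Box B: F(B→C) = (41.150 + 9.705) − 8.284 = 42.571 Gt C/yr.
Box C: F(C→D) = (42.571 + 27.43) − 18.28 = 51.721 Gt C/yr.
Box D throughput = its input = 51.721 Gt C/yr; τ = 5170 / 51.721 = 99.96 yr.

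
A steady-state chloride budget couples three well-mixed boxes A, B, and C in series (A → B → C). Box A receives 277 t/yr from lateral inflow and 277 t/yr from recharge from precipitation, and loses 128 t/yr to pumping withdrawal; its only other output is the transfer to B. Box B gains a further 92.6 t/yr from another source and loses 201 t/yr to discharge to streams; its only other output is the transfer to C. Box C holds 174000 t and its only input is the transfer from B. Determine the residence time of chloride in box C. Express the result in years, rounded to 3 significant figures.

Box A: F(A→B) = (277 + 277) − 128 = 426.00 t/yr.
Box B: F(B→C) = (426.00 + 92.6) − 201 = 317.60 t/yr.
Box C throughput = its input = 317.60 t/yr; τ = 174000 / 317.60 = 547.9 yr.

548 yr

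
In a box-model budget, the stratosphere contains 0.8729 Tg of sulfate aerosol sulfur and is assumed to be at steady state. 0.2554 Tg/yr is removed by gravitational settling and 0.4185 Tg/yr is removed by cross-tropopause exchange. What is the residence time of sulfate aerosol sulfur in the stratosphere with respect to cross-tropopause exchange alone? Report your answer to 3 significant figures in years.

Residence time with respect to a single sink: τ = M / F_sink.
τ = 0.8729 / 0.4185 = 2.086 yr.

2.09 yr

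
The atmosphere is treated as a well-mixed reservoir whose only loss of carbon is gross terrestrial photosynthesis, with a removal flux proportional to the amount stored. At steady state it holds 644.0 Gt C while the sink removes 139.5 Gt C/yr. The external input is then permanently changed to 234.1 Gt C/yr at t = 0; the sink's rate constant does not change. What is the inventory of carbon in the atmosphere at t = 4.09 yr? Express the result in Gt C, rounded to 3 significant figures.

Residence time τ = M₀/F₀ = 4.616 yr. The eventual steady state is M_∞ = M₀·(F₁/F₀) = 644.0 × 234.1/139.5 = 1080.7 Gt C.
The anomaly ΔM(t) = M(t) − M_∞ decays as ΔM₀·e^(−t/τ) with ΔM₀ = 644.0 − 1080.7 = −436.7 Gt C.
At t = 4.09 yr, e^(−t/τ) = e^(−0.8860) = 0.4123, so ΔM = −180.1 Gt C and M = 1080.7 − 180.1 = 900.65 Gt C.

901 Gt C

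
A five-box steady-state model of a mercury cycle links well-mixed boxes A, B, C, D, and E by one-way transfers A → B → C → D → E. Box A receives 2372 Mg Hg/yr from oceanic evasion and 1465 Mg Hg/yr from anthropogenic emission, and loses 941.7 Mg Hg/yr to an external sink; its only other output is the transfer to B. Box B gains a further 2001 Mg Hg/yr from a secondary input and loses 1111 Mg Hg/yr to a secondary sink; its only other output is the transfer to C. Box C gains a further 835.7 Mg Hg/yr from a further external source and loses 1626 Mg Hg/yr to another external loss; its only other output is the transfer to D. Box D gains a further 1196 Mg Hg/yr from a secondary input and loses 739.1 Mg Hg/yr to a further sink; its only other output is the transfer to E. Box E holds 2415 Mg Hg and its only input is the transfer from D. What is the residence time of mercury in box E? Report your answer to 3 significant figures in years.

Box A: F(A→B) = (2372 + 1465) − 941.7 = 2895.3 Mg Hg/yr.
Box B: F(B→C) = (2895.3 + 2001) − 1111 = 3785.3 Mg Hg/yr.
Box C: F(C→D) = (3785.3 + 835.7) − 1626 = 2995.0 Mg Hg/yr.
Box D: F(D→E) = (2995.0 + 1196) − 739.1 = 3451.9 Mg Hg/yr.
Box E throughput = its input = 3451.9 Mg Hg/yr; τ = 2415 / 3451.9 = 0.6996 yr.

0.700 yr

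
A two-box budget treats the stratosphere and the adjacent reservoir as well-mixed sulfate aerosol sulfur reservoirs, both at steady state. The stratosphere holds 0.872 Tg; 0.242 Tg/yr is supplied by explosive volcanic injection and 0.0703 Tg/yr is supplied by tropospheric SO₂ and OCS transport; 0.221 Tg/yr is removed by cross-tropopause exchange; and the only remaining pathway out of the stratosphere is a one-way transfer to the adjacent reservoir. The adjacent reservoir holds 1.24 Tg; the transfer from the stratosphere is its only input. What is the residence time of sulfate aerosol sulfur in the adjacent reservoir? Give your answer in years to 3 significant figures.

13.6 yr

Balance the stratosphere: ΣF_in = 0.242 + 0.0703 = 0.31230 Tg/yr.
Transfer to the adjacent reservoir = ΣF_in − (0.221) = 0.091300 Tg/yr.
At steady state the output of the adjacent reservoir equals its input, 0.091300 Tg/yr.
τ = M / F = 1.24 / 0.091300 = 13.58 yr.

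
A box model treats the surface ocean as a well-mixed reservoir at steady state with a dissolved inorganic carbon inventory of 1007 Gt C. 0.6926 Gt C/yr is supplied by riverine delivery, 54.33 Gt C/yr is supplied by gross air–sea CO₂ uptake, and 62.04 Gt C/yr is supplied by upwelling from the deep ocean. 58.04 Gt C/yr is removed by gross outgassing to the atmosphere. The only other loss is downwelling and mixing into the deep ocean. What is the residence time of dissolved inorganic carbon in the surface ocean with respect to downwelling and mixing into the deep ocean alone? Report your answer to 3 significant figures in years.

17.1 yr

At steady state ΣF_in = ΣF_out.
ΣF_in = 0.6926 + 54.33 + 62.04 = 117.06 Gt C/yr.
Downwelling and mixing into the deep ocean flux = ΣF_in − (58.04) = 117.06 − 58.04 = 59.02 Gt C/yr.
τ = M / F = 1007 / 59.02 = 17.06 yr.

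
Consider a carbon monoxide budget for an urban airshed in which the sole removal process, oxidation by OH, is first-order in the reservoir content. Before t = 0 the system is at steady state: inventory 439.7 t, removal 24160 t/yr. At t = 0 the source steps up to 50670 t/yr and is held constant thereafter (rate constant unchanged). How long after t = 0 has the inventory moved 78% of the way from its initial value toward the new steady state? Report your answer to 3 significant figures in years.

τ = M₀/F₀ = 439.7/24160 = 0.01820 yr.
The remaining gap fraction is e^(−t/τ); 78% covered ⇒ e^(−t/τ) = 0.220.
t = −τ ln(0.220) = 0.01820 × 1.514 = 0.02756 yr.

0.0276 yr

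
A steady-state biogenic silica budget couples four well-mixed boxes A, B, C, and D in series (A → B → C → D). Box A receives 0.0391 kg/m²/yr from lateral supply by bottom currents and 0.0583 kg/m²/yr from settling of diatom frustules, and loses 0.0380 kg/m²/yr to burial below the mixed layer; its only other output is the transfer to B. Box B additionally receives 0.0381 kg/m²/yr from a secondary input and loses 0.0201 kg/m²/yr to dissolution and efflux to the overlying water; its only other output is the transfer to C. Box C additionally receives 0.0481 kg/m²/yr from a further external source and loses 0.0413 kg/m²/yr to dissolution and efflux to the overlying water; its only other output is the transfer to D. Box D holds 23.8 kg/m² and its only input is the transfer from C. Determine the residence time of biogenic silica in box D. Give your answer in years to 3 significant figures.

283 yr

Box A: F(A→B) = (0.0391 + 0.0583) − 0.0380 = 0.059400 kg/m²/yr.
Box B: F(B→C) = (0.059400 + 0.0381) − 0.0201 = 0.077400 kg/m²/yr.
Box C: F(C→D) = (0.077400 + 0.0481) − 0.0413 = 0.084200 kg/m²/yr.
Box D throughput = its input = 0.084200 kg/m²/yr; τ = 23.8 / 0.084200 = 282.7 yr.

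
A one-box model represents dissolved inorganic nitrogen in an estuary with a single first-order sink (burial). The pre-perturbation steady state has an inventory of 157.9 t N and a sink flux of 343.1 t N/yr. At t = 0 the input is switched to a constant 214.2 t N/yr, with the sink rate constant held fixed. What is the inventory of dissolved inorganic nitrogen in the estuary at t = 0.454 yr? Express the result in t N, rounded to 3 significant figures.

The sink rate constant is k = F₀/M₀ = 343.1/157.9 = 2.173 yr⁻¹.
Solving dM/dt = F₁ − kM with M(0) = M₀ gives M(t) = F₁/k + (M₀ − F₁/k)·e^(−kt).
F₁/k = 214.2/2.173 = 98.578 t N; kt = 2.173 × 0.454 = 0.9865, e^(−kt) = 0.3729.
M(0.454) = 98.578 + (157.9 − 98.578) × 0.3729 = 98.578 + 22.12 = 120.70 t N.

121 t N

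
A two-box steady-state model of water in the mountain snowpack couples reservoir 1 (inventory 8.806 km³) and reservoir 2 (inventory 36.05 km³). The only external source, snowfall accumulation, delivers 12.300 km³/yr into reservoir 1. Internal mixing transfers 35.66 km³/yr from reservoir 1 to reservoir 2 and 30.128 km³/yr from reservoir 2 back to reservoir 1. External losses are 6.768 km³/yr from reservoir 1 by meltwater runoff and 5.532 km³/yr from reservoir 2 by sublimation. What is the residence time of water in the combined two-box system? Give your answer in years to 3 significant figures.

Treat the two boxes together as one reservoir: the mixing fluxes between them are internal recycling, so τ = ΣM / Σ(external losses).
M_total = 8.806 + 36.05 = 44.856 km³.
ΣF_external_out = 6.768 + 5.532 = 12.300 km³/yr.
τ = M_total / ΣF_ext = 44.856 / 12.300 = 3.647 yr.

3.65 yr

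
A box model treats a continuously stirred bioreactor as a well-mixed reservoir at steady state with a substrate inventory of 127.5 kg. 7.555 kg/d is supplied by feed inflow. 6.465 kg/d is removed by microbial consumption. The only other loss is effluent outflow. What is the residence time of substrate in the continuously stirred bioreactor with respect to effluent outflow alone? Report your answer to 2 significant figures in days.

At steady state ΣF_in = ΣF_out.
ΣF_in = 7.5550 kg/d.
Effluent outflow flux = ΣF_in − (6.465) = 7.5550 − 6.465 = 1.090 kg/d.
τ = M / F = 127.5 / 1.090 = 117.0 d.

120 d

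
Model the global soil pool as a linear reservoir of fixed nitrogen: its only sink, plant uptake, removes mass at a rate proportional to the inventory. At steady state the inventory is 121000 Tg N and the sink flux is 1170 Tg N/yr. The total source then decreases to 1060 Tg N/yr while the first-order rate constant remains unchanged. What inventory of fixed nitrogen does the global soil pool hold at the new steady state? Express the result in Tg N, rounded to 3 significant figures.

Rate constant k = F/M = 1170 / 121000 = 0.009669 yr⁻¹.
At the new steady state, source = k·M_new ⇒ M_new = 1060 / 0.009669 = 109600 Tg N.
(Equivalently M_new = M × F_new/F_old = 121000 × 1060/1170.)

110000 Tg N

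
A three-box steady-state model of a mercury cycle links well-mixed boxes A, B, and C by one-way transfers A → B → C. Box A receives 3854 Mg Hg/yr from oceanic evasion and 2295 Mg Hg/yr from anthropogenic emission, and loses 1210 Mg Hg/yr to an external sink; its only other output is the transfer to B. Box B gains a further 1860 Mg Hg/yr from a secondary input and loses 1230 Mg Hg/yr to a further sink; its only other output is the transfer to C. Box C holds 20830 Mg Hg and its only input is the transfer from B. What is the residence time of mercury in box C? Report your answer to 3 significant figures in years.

3.74 yr

Box A: F(A→B) = (3854 + 2295) − 1210 = 4939.0 Mg Hg/yr.
Box B: F(B→C) = (4939.0 + 1860) − 1230 = 5569.0 Mg Hg/yr.
Box C throughput = its input = 5569.0 Mg Hg/yr; τ = 20830 / 5569.0 = 3.740 yr.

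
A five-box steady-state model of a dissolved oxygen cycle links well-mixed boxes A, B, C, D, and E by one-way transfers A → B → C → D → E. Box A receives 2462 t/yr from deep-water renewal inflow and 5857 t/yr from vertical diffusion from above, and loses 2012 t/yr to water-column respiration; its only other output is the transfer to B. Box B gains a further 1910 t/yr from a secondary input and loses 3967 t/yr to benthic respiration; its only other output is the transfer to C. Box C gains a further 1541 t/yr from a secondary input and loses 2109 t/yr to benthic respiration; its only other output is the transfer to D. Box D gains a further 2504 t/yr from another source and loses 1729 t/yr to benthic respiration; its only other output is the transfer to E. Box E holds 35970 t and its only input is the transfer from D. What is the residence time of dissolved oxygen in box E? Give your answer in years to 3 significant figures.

Box A: F(A→B) = (2462 + 5857) − 2012 = 6307.0 t/yr.
Box B: F(B→C) = (6307.0 + 1910) − 3967 = 4250.0 t/yr.
Box C: F(C→D) = (4250.0 + 1541) − 2109 = 3682.0 t/yr.
Box D: F(D→E) = (3682.0 + 2504) − 1729 = 4457.0 t/yr.
Box E throughput = its input = 4457.0 t/yr; τ = 35970 / 4457.0 = 8.070 yr.

8.07 yr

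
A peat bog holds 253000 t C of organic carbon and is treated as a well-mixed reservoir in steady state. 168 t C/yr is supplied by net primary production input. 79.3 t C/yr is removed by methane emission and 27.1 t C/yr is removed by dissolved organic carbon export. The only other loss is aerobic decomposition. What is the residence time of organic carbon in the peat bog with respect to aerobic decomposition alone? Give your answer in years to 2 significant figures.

At steady state ΣF_in = ΣF_out.
ΣF_in = 168.00 t C/yr.
Aerobic decomposition flux = ΣF_in − (79.3 + 27.1) = 168.00 − 106.4 = 61.60 t C/yr.
τ = M / F = 253000 / 61.60 = 4107 yr.

4100 yr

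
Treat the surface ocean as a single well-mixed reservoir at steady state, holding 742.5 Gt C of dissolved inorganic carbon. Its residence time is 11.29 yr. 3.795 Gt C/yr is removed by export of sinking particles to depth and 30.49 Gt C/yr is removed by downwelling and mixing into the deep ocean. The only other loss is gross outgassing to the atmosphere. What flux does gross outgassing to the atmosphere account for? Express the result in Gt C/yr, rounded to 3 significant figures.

31.5 Gt C/yr

Total removal F = M/τ = 742.5 / 11.29 = 65.77 Gt C/yr.
Gross outgassing to the atmosphere = F − (3.795 + 30.49) = 65.77 − 34.28 = 31.48 Gt C/yr.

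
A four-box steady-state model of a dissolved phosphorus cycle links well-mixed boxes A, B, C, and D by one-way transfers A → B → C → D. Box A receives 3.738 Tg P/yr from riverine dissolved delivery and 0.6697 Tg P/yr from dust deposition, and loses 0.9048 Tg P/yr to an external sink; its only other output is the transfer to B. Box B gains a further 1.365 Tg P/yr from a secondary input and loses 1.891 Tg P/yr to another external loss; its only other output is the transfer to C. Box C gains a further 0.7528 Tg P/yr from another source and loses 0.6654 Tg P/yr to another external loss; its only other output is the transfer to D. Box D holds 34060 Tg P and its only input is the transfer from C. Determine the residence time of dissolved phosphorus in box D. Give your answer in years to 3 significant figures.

Box A: F(A→B) = (3.738 + 0.6697) − 0.9048 = 3.5029 Tg P/yr.
Box B: F(B→C) = (3.5029 + 1.365) − 1.891 = 2.9769 Tg P/yr.
Box C: F(C→D) = (2.9769 + 0.7528) − 0.6654 = 3.0643 Tg P/yr.
Box D throughput = its input = 3.0643 Tg P/yr; τ = 34060 / 3.0643 = 11120 yr.

11100 yr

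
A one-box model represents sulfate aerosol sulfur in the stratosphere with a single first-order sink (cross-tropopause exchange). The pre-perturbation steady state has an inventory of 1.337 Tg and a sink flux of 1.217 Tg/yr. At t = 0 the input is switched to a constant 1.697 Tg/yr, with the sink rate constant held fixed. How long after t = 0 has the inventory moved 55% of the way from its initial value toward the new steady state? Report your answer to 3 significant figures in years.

0.877 yr

τ = M₀/F₀ = 1.337/1.217 = 1.099 yr.
The remaining gap fraction is e^(−t/τ); 55% covered ⇒ e^(−t/τ) = 0.450.
t = −τ ln(0.450) = 1.099 × 0.7985 = 0.8772 yr.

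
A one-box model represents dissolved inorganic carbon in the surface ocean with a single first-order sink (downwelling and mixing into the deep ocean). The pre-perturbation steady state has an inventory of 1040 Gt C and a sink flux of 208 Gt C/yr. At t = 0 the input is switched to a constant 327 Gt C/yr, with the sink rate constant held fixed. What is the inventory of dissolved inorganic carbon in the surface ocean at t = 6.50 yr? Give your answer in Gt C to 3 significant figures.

Residence time τ = M₀/F₀ = 5.000 yr. The eventual steady state is M_∞ = M₀·(F₁/F₀) = 1040 × 327/208 = 1635.0 Gt C.
The anomaly ΔM(t) = M(t) − M_∞ decays as ΔM₀·e^(−t/τ) with ΔM₀ = 1040 − 1635.0 = −595.0 Gt C.
At t = 6.50 yr, e^(−t/τ) = e^(−1.300) = 0.2725, so ΔM = −162.2 Gt C and M = 1635.0 − 162.2 = 1472.8 Gt C.

1470 Gt C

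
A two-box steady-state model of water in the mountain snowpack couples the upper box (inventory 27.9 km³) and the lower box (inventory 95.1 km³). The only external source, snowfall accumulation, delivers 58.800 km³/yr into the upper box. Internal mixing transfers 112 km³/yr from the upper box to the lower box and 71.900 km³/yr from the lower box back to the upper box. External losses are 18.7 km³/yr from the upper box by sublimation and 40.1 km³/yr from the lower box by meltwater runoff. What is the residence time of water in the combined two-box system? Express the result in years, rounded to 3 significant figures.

For the system as a whole, the A↔B exchange is internal and contributes nothing to the throughput; only the external sinks remove mass.
M_total = 27.9 + 95.1 = 123.00 km³.
ΣF_external_out = 18.7 + 40.1 = 58.800 km³/yr.
τ = M_total / ΣF_ext = 123.00 / 58.800 = 2.092 yr.

2.09 yr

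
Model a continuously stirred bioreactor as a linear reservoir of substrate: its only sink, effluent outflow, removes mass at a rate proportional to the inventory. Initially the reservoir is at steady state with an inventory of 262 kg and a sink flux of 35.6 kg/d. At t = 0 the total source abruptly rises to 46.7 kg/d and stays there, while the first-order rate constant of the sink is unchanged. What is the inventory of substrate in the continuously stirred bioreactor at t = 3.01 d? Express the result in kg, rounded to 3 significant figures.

289 kg

Residence time τ = M₀/F₀ = 7.360 d. The eventual steady state is M_∞ = M₀·(F₁/F₀) = 262 × 46.7/35.6 = 343.69 kg.
The anomaly ΔM(t) = M(t) − M_∞ decays as ΔM₀·e^(−t/τ) with ΔM₀ = 262 − 343.69 = −81.69 kg.
At t = 3.01 d, e^(−t/τ) = e^(−0.4090) = 0.6643, so ΔM = −54.27 kg and M = 343.69 − 54.27 = 289.42 kg.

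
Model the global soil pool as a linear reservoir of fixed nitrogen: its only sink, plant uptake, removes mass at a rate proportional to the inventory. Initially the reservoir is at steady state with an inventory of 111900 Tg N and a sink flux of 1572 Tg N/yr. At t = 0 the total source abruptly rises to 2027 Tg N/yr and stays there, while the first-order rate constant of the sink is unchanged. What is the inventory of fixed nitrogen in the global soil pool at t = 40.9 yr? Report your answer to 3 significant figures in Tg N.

Residence time τ = M₀/F₀ = 71.18 yr. The eventual steady state is M_∞ = M₀·(F₁/F₀) = 111900 × 2027/1572 = 144290 Tg N.
The anomaly ΔM(t) = M(t) − M_∞ decays as ΔM₀·e^(−t/τ) with ΔM₀ = 111900 − 144290 = −32390 Tg N.
At t = 40.9 yr, e^(−t/τ) = e^(−0.5746) = 0.5629, so ΔM = −18230 Tg N and M = 144290 − 18230 = 126060 Tg N.

126000 Tg N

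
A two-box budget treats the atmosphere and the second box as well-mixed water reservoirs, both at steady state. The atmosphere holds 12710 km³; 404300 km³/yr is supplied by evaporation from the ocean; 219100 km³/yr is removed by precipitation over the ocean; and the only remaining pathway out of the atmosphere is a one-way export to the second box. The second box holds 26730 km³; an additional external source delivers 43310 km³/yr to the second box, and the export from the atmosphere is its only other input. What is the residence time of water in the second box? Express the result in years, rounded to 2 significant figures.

0.12 yr

Balance the atmosphere: ΣF_in = 404300 km³/yr.
Export to the second box = ΣF_in − (219100) = 185200 km³/yr.
Total input to the second box = 185200 + 43310 = 228510 km³/yr; at steady state this equals its total output.
τ = M / F = 26730 / 228510 = 0.1170 yr.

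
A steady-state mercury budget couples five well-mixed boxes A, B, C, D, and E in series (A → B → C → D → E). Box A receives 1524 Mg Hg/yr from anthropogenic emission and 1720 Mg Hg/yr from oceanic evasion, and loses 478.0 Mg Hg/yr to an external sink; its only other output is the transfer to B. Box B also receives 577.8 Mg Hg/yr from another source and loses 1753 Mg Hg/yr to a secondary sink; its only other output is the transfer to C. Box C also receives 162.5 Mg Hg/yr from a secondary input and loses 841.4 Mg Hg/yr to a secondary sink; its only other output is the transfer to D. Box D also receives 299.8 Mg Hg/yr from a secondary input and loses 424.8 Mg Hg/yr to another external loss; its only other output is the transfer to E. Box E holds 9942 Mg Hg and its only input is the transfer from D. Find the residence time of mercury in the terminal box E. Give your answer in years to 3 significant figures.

Box A: F(A→B) = (1524 + 1720) − 478.0 = 2766.0 Mg Hg/yr.
Box B: F(B→C) = (2766.0 + 577.8) − 1753 = 1590.8 Mg Hg/yr.
Box C: F(C→D) = (1590.8 + 162.5) − 841.4 = 911.90 Mg Hg/yr.
Box D: F(D→E) = (911.90 + 299.8) − 424.8 = 786.90 Mg Hg/yr.
Box E throughput = its input = 786.90 Mg Hg/yr; τ = 9942 / 786.90 = 12.63 yr.

12.6 yr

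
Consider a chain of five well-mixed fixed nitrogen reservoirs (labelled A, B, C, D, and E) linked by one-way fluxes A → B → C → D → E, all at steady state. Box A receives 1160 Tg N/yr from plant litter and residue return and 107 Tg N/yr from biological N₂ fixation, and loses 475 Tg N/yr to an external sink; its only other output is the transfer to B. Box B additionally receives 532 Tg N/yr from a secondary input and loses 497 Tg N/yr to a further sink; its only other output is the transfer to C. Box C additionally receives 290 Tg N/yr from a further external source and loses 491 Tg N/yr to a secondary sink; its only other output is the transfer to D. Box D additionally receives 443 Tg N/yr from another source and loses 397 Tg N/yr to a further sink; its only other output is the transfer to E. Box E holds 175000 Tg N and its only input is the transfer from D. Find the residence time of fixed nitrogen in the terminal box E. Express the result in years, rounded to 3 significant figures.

260 yr

Box A: F(A→B) = (1160 + 107) − 475 = 792.00 Tg N/yr.
Box B: F(B→C) = (792.00 + 532) − 497 = 827.00 Tg N/yr.
Box C: F(C→D) = (827.00 + 290) − 491 = 626.00 Tg N/yr.
Box D: F(D→E) = (626.00 + 443) − 397 = 672.00 Tg N/yr.
Box E throughput = its input = 672.00 Tg N/yr; τ = 175000 / 672.00 = 260.4 yr.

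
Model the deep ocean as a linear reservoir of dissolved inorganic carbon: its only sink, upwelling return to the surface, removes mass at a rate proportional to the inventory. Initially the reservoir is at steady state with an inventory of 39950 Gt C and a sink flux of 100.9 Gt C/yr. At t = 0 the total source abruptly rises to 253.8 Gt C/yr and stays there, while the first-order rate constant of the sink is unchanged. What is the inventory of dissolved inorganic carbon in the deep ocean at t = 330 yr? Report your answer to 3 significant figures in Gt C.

74200 Gt C

The sink rate constant is k = F₀/M₀ = 100.9/39950 = 0.002526 yr⁻¹.
Solving dM/dt = F₁ − kM with M(0) = M₀ gives M(t) = F₁/k + (M₀ − F₁/k)·e^(−kt).
F₁/k = 253.8/0.002526 = 100490 Gt C; kt = 0.002526 × 330 = 0.8335, e^(−kt) = 0.4345.
M(330) = 100490 + (39950 − 100490) × 0.4345 = 100490 − 26310 = 74182 Gt C.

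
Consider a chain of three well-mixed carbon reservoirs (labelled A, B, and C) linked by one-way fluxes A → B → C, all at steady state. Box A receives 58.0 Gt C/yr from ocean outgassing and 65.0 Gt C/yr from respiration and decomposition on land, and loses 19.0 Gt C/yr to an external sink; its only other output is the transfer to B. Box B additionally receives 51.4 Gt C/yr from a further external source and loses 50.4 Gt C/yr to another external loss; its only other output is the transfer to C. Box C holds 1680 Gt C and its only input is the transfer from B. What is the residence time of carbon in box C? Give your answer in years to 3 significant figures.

16.0 yr

Box A: F(A→B) = (58.0 + 65.0) − 19.0 = 104.00 Gt C/yr.
Box B: F(B→C) = (104.00 + 51.4) − 50.4 = 105.00 Gt C/yr.
Box C throughput = its input = 105.00 Gt C/yr; τ = 1680 / 105.00 = 16.00 yr.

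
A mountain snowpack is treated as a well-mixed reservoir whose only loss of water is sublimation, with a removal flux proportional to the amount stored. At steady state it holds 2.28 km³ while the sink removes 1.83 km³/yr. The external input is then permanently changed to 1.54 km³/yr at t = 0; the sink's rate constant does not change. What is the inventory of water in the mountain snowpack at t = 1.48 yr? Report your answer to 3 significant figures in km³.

2.03 km³

The sink rate constant is k = F₀/M₀ = 1.83/2.28 = 0.8026 yr⁻¹.
Solving dM/dt = F₁ − kM with M(0) = M₀ gives M(t) = F₁/k + (M₀ − F₁/k)·e^(−kt).
F₁/k = 1.54/0.8026 = 1.9187 km³; kt = 0.8026 × 1.48 = 1.188, e^(−kt) = 0.3049.
M(1.48) = 1.9187 + (2.28 − 1.9187) × 0.3049 = 1.9187 + 0.1102 = 2.0288 km³.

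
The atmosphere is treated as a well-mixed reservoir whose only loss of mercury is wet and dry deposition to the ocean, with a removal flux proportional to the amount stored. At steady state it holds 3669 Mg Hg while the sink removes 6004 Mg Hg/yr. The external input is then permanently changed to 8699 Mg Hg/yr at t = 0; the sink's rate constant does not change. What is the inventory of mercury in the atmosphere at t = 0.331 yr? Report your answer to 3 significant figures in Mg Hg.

4360 Mg Hg

The sink rate constant is k = F₀/M₀ = 6004/3669 = 1.636 yr⁻¹.
Solving dM/dt = F₁ − kM with M(0) = M₀ gives M(t) = F₁/k + (M₀ − F₁/k)·e^(−kt).
F₁/k = 8699/1.636 = 5315.9 Mg Hg; kt = 1.636 × 0.331 = 0.5417, e^(−kt) = 0.5818.
M(0.331) = 5315.9 + (3669 − 5315.9) × 0.5818 = 5315.9 − 958.1 = 4357.8 Mg Hg.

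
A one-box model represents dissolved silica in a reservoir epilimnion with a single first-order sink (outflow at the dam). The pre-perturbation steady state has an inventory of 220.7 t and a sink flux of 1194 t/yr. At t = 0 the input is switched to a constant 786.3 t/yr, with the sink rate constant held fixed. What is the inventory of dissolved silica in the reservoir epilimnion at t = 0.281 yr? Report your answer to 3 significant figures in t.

τ = M₀/F₀ = 220.7/1194 = 0.1848 yr; rate constant k = 1/τ.
New steady state M_∞ = F₁/k = F₁·τ = 786.3 × 0.1848 = 145.34 t.
M(t) = M_∞ + (M₀ − M_∞)·e^(−t/τ); t/τ = 0.281/0.1848 = 1.520, so e^(−t/τ) = 0.2187.
M(t) = 145.34 + 75.36 × 0.2187 = 161.82 t.

162 t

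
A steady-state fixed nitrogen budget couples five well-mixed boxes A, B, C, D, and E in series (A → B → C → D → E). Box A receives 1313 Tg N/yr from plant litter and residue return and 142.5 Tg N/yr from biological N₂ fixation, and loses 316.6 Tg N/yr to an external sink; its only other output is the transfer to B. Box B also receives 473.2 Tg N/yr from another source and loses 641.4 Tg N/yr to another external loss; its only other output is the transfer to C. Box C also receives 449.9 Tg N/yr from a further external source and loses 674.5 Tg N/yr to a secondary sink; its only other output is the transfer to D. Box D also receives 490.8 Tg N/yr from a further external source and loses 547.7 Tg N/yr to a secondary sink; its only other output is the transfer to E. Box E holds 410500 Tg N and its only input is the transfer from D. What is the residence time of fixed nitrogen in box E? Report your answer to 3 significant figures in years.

596 yr

Box A: F(A→B) = (1313 + 142.5) − 316.6 = 1138.9 Tg N/yr.
Box B: F(B→C) = (1138.9 + 473.2) − 641.4 = 970.70 Tg N/yr.
Box C: F(C→D) = (970.70 + 449.9) − 674.5 = 746.10 Tg N/yr.
Box D: F(D→E) = (746.10 + 490.8) − 547.7 = 689.20 Tg N/yr.
Box E throughput = its input = 689.20 Tg N/yr; τ = 410500 / 689.20 = 595.6 yr.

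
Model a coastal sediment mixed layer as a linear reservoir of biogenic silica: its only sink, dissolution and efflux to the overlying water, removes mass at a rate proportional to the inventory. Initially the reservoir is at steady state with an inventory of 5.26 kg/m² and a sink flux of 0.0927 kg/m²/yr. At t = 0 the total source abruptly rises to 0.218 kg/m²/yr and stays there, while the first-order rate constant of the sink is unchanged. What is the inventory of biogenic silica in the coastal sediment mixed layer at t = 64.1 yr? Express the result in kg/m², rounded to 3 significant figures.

Residence time τ = M₀/F₀ = 56.74 yr. The eventual steady state is M_∞ = M₀·(F₁/F₀) = 5.26 × 0.218/0.0927 = 12.370 kg/m².
The anomaly ΔM(t) = M(t) − M_∞ decays as ΔM₀·e^(−t/τ) with ΔM₀ = 5.26 − 12.370 = −7.110 kg/m².
At t = 64.1 yr, e^(−t/τ) = e^(−1.130) = 0.3231, so ΔM = −2.297 kg/m² and M = 12.370 − 2.297 = 10.072 kg/m².

10.1 kg/m²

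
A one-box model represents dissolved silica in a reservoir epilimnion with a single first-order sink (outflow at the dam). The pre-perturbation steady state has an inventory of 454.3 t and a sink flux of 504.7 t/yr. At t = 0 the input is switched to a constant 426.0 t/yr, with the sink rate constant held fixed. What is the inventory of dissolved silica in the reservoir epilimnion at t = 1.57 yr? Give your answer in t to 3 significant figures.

The sink rate constant is k = F₀/M₀ = 504.7/454.3 = 1.111 yr⁻¹.
Solving dM/dt = F₁ − kM with M(0) = M₀ gives M(t) = F₁/k + (M₀ − F₁/k)·e^(−kt).
F₁/k = 426.0/1.111 = 383.46 t; kt = 1.111 × 1.57 = 1.744, e^(−kt) = 0.1748.
M(1.57) = 383.46 + (454.3 − 383.46) × 0.1748 = 383.46 + 12.38 = 395.84 t.

396 t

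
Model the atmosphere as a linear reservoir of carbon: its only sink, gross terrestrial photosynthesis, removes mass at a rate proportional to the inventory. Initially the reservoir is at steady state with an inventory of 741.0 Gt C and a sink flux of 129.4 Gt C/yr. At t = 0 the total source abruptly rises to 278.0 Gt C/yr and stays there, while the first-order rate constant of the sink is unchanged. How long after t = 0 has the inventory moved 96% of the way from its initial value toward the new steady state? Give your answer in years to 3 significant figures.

18.4 yr

τ = M₀/F₀ = 741.0/129.4 = 5.726 yr.
The remaining gap fraction is e^(−t/τ); 96% covered ⇒ e^(−t/τ) = 0.0400.
t = −τ ln(0.0400) = 5.726 × 3.219 = 18.43 yr.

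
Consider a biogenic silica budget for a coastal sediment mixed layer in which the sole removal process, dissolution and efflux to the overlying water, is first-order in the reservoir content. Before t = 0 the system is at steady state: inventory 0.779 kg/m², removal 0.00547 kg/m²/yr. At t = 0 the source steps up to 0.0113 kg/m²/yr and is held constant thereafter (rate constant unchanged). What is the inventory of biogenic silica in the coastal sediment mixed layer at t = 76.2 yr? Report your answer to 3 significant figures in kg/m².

The sink rate constant is k = F₀/M₀ = 0.00547/0.779 = 0.007022 yr⁻¹.
Solving dM/dt = F₁ − kM with M(0) = M₀ gives M(t) = F₁/k + (M₀ − F₁/k)·e^(−kt).
F₁/k = 0.0113/0.007022 = 1.6093 kg/m²; kt = 0.007022 × 76.2 = 0.5351, e^(−kt) = 0.5856.
M(76.2) = 1.6093 + (0.779 − 1.6093) × 0.5856 = 1.6093 − 0.4862 = 1.1230 kg/m².

1.12 kg/m²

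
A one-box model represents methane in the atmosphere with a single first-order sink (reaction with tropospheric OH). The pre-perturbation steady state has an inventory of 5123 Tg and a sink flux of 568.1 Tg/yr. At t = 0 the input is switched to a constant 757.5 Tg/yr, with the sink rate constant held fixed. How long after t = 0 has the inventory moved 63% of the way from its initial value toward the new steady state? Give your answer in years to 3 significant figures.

τ = M₀/F₀ = 5123/568.1 = 9.018 yr.
The remaining gap fraction is e^(−t/τ); 63% covered ⇒ e^(−t/τ) = 0.370.
t = −τ ln(0.370) = 9.018 × 0.9943 = 8.966 yr.

8.97 yr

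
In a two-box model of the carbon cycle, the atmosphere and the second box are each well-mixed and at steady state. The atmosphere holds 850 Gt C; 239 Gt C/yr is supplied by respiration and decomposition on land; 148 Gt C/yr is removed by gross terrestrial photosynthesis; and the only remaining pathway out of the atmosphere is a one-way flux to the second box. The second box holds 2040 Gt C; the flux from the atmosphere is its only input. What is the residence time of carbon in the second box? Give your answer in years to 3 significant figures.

22.4 yr

Balance the atmosphere: ΣF_in = 239.00 Gt C/yr.
Flux to the second box = ΣF_in − (148) = 91.000 Gt C/yr.
At steady state the output of the second box equals its input, 91.000 Gt C/yr.
τ = M / F = 2040 / 91.000 = 22.42 yr.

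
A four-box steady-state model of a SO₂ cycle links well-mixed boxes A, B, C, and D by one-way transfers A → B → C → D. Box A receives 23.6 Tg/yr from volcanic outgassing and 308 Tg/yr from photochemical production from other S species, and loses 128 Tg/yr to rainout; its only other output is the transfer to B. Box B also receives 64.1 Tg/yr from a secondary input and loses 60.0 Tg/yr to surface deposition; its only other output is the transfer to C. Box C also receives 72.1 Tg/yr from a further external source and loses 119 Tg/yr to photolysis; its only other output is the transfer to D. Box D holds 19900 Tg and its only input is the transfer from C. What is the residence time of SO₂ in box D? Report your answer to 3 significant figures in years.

124 yr

Box A: F(A→B) = (23.6 + 308) − 128 = 203.60 Tg/yr.
Box B: F(B→C) = (203.60 + 64.1) − 60.0 = 207.70 Tg/yr.
Box C: F(C→D) = (207.70 + 72.1) − 119 = 160.80 Tg/yr.
Box D throughput = its input = 160.80 Tg/yr; τ = 19900 / 160.80 = 123.8 yr.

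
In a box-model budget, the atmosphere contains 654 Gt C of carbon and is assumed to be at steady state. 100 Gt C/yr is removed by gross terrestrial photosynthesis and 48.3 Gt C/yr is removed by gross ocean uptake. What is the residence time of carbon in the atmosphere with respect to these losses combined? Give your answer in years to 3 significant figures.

4.41 yr

Total removal = 100.0 + 48.30 = 148.30 Gt C/yr.
τ = M / ΣF_out = 654 / 148.30 = 4.410 yr.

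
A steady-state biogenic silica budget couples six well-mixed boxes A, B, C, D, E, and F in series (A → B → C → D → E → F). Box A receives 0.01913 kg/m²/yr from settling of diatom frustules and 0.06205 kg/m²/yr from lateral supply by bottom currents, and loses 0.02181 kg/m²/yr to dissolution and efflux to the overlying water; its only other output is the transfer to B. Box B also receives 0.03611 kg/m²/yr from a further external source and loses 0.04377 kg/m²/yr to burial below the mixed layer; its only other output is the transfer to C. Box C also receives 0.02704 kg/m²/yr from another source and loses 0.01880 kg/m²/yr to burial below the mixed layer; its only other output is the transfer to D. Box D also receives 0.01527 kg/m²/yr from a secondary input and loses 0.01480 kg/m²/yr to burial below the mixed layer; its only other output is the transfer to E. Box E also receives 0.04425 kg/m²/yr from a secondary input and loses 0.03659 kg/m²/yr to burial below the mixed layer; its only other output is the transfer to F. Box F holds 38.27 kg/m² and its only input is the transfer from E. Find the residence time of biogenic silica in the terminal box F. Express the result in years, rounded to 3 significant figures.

Box A: F(A→B) = (0.01913 + 0.06205) − 0.02181 = 0.059370 kg/m²/yr.
Box B: F(B→C) = (0.059370 + 0.03611) − 0.04377 = 0.051710 kg/m²/yr.
Box C: F(C→D) = (0.051710 + 0.02704) − 0.01880 = 0.059950 kg/m²/yr.
Box D: F(D→E) = (0.059950 + 0.01527) − 0.01480 = 0.060420 kg/m²/yr.
Box E: F(E→F) = (0.060420 + 0.04425) − 0.03659 = 0.068080 kg/m²/yr.
Box F throughput = its input = 0.068080 kg/m²/yr; τ = 38.27 / 0.068080 = 562.1 yr.

562 yr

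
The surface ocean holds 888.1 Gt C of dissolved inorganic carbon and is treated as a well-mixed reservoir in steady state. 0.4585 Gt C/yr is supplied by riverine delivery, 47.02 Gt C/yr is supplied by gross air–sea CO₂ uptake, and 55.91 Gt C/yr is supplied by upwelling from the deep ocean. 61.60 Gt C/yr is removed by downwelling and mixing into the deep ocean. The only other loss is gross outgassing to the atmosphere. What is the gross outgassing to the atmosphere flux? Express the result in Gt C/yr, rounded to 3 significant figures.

At steady state ΣF_in = ΣF_out.
ΣF_in = 0.4585 + 47.02 + 55.91 = 103.39 Gt C/yr.
Gross outgassing to the atmosphere flux = ΣF_in − (61.60) = 103.39 − 61.60 = 41.79 Gt C/yr.

41.8 Gt C/yr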